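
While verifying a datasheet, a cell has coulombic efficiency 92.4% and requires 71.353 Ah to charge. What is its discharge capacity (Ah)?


Q_dis = eta/100 * Q_chg = 92.4/100 * 71.353 = 65.93 Ah

65.93 Ah


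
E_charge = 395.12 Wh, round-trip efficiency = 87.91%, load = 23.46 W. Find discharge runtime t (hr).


Step 1: E_discharge = eta/100 * E_charge = 87.91/100 * 395.12 = 347.35 Wh
Step 2: t = E_discharge / P = 347.35 / 23.46 = 14.81 hr

14.81 hr


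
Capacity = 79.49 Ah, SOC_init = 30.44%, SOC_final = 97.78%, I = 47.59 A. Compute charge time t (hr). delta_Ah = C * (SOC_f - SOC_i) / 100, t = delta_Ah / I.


Step 1: dSOC = 97.78% - 30.44% = 67.34%
Step 2: delta_Ah = 79.49 * 67.34 / 100 = 53.529 Ah
Step 3: t = 53.529 / 47.59 = 1.125 hr

1.125 hr


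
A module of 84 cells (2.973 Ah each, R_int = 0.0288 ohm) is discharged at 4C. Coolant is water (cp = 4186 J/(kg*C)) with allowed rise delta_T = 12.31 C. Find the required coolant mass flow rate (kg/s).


Step 1: I = 4 * 2.973 = 11.892 A
Step 2: Q_cell = I^2 * R = 11.892^2 * 0.0288 = 4.0729 W
Step 3: Q_total = 84 * 4.0729 = 342.12 W
Step 4: m_dot = Q_total / (cp * dT) = 342.12 / (4186 * 12.31) = 0.006639 kg/s

0.006639 kg/s


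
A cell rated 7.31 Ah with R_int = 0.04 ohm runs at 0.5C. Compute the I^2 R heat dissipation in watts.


Step 1: I = C_rate * capacity = 0.5 * 7.31 = 3.655 A
Step 2: Q = I^2 * R = 3.655^2 * 0.04 = 13.359 * 0.04 = 0.5344 W

0.5344 W


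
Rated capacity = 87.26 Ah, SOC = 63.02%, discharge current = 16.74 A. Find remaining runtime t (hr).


Step 1: remaining = SOC/100 * C_total = 63.02/100 * 87.26 = 54.991 Ah
Step 2: t = remaining / I = 54.991 / 16.74 = 3.285 hr

3.285 hr


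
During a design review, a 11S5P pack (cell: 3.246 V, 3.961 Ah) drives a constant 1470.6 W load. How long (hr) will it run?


Step 1: E_pack = Ns * V_cell * Np * C_cell = 11 * 3.246 * 5 * 3.961 = 707.16 Wh
Step 2: t = E_pack / P = 707.16 / 1470.6 = 0.4809 hr

0.4809 hr


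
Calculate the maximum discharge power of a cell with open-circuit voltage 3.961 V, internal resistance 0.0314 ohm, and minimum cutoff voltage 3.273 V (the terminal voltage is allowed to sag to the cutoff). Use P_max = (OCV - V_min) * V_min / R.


P_max = (OCV - V_min) * V_min / R = (3.961 - 3.273) * 3.273 / 0.0314 = 0.688 * 3.273 / 0.0314 = 71.71 W

71.71 W


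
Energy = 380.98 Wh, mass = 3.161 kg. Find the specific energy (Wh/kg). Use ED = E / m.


Specific energy = 380.98 Wh / 3.161 kg = 120.5 Wh/kg

120.5 Wh/kg


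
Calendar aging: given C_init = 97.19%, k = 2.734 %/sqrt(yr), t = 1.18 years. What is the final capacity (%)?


Step 1: sqrt(1.18 yr) = 1.0863
Step 2: drop = 2.734 * 1.0863 = 2.9699
Step 3: C_final = 97.19 - 2.9699 = 94.22%

94.22%


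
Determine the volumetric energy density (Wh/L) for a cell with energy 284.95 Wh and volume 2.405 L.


Volumetric ED = 284.95 Wh / 2.405 L = 118.5 Wh/L

118.5 Wh/L


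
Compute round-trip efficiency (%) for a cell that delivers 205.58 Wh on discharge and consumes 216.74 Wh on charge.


eta_e = E_dis / E_chg * 100 = 205.58 / 216.74 * 100 = 94.85%

94.85%


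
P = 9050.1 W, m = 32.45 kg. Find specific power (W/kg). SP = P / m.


SP = P / m = 9050.1 / 32.45 = 278.9 W/kg

278.9 W/kg


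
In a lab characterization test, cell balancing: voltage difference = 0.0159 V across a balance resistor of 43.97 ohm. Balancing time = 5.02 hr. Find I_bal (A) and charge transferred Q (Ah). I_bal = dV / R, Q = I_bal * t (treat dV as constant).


I_bal = dV / R = 0.0159 / 43.97 = 3.6161e-04 A
Q = I_bal * t = 3.6161e-04 * 5.02 = 0.001815 Ah

I=3.6161e-04 A, Q=0.001815 Ah


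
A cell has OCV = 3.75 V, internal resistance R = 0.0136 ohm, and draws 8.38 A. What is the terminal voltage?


IR drop = 8.38 * 0.0136 = 0.11397 V
V = 3.75 - 0.11397 = 3.636 V

3.636 V


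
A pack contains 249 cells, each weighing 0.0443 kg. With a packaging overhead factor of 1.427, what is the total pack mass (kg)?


m_pack = n * m_cell * overhead = 249 * 0.0443 * 1.427 = 15.74 kg

15.74 kg


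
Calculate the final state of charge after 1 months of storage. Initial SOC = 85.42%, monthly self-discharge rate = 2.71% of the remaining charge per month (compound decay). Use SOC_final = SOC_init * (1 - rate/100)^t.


decay = (1 - 2.71/100)^1 = 0.9729
SOC_final = 85.42 * 0.9729 = 83.11%

83.11%


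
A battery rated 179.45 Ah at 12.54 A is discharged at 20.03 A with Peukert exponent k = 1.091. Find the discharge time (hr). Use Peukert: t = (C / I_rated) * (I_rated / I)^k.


t_rated = C / I_rated = 179.45 / 12.54 = 14.31 hr
(I_rated/I)^k = (0.62606)^1.091 = 0.59994
t = t_rated * (I_rated/I)^k = 14.31 * 0.59994 = 8.585 hr

8.585 hr


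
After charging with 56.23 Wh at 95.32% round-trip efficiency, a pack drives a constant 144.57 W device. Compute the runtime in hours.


Step 1: E_discharge = eta/100 * E_charge = 95.32/100 * 56.23 = 53.598 Wh
Step 2: t = E_discharge / P = 53.598 / 144.57 = 0.3707 hr

0.3707 hr


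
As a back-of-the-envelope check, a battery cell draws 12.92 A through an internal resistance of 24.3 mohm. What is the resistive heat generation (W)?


Convert: R = 24.3 mohm = 0.0243 ohm
Q = I^2 * R = 12.92^2 * 0.0243 = 4.056 W

4.056 W


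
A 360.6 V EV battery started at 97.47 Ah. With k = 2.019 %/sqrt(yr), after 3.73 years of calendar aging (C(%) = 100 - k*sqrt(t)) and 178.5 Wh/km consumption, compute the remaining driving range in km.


Step 1: capacity retention = 100 - 2.019 * sqrt(3.73) = 100 - 2.019 * 1.9313 = 96.101%
Step 2: C_now = 97.47 * 96.101/100 = 93.67 Ah
Step 3: E_pack = V * C_now = 360.6 * 93.67 = 33777 Wh
Step 4: range = E_pack / consumption = 33777 / 178.5 = 189.2 km

189.2 km


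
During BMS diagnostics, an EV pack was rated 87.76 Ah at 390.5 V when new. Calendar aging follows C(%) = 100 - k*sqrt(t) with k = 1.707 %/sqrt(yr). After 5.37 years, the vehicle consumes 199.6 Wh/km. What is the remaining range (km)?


Step 1: capacity retention = 100 - 1.707 * sqrt(5.37) = 100 - 1.707 * 2.3173 = 96.044%
Step 2: C_now = 87.76 * 96.044/100 = 84.288 Ah
Step 3: E_pack = V * C_now = 390.5 * 84.288 = 32914 Wh
Step 4: range = E_pack / consumption = 32914 / 199.6 = 164.9 km

164.9 km


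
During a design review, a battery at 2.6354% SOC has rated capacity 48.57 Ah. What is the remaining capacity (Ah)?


remaining = SOC / 100 * total = 2.6354 / 100 * 48.57 = 1.280 Ah

1.280 Ah


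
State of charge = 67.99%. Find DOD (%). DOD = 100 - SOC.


DOD = 100 - SOC = 100 - 67.99 = 32.01%

32.01%


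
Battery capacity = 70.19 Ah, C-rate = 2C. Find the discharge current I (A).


I = C_rate * capacity = 2 * 70.19 = 140.38 A

140.38 A


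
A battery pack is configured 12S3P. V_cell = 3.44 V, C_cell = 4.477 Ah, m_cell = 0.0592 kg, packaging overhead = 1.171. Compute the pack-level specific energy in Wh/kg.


Step 1: V_pack = 12 * 3.44 = 41.28 V
Step 2: C_pack = 3 * 4.477 = 13.431 Ah
Step 3: E_pack = V_pack * C_pack = 41.28 * 13.431 = 554.43 Wh
Step 4: m_pack = 12 * 3 * 0.0592 * 1.171 = 2.4956 kg
Step 5: ED = E_pack / m_pack = 554.43 / 2.4956 = 222.2 Wh/kg

222.2 Wh/kg


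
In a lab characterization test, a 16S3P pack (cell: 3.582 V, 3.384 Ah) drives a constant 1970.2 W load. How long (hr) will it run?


Step 1: E_pack = Ns * V_cell * Np * C_cell = 16 * 3.582 * 3 * 3.384 = 581.83 Wh
Step 2: t = E_pack / P = 581.83 / 1970.2 = 0.2953 hr

0.2953 hr


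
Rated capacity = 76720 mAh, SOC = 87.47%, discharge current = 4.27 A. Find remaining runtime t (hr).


Convert: C_total = 76720 mAh = 76.72 Ah
Step 1: remaining = SOC/100 * C_total = 87.47/100 * 76.72 = 67.107 Ah
Step 2: t = remaining / I = 67.107 / 4.27 = 15.72 hr

15.72 hr


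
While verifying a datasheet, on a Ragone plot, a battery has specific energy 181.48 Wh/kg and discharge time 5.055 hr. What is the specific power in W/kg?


Specific power = 181.48 Wh/kg / 5.055 hr = 35.90 W/kg

35.90 W/kg


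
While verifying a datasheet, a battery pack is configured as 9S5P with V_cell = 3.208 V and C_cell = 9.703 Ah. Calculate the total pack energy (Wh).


E = Ns * Vcell * Np * Ccell = 9 * 3.208 * 5 * 9.703 = 1401 Wh

1401 Wh


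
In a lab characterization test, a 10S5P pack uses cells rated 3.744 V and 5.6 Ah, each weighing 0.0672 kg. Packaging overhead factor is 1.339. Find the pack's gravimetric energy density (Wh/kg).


Step 1: V_pack = 10 * 3.744 = 37.44 V
Step 2: C_pack = 5 * 5.6 = 28 Ah
Step 3: E_pack = V_pack * C_pack = 37.44 * 28 = 1048.3 Wh
Step 4: m_pack = 10 * 5 * 0.0672 * 1.339 = 4.499 kg
Step 5: ED = E_pack / m_pack = 1048.3 / 4.499 = 233.0 Wh/kg

233.0 Wh/kg


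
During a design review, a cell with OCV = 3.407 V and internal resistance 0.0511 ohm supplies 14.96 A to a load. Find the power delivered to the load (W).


Step 1: V_terminal = OCV - I*R = 3.407 - 14.96 * 0.0511 = 2.6425 V
Step 2: P_out = V_terminal * I = 2.6425 * 14.96 = 39.53 W

39.53 W


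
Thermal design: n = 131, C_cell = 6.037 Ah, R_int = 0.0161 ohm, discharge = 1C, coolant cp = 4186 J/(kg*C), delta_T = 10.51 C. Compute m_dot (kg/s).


Step 1: I = 1 * 6.037 = 6.037 A
Step 2: Q_cell = I^2 * R = 6.037^2 * 0.0161 = 0.58677 W
Step 3: Q_total = 131 * 0.58677 = 76.867 W
Step 4: m_dot = Q_total / (cp * dT) = 76.867 / (4186 * 10.51) = 0.001747 kg/s

0.001747 kg/s


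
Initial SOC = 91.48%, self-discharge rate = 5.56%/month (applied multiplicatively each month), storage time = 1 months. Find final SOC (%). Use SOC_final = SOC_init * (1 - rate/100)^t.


Monthly retention factor = 1 - 5.56/100 = 0.9444
Over 1 months: factor^1 = 0.9444
SOC_final = 91.48 * 0.9444 = 86.39%

86.39%


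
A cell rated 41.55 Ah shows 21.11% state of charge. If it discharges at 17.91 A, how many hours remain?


Step 1: remaining = SOC/100 * C_total = 21.11/100 * 41.55 = 8.7712 Ah
Step 2: t = remaining / I = 8.7712 / 17.91 = 0.4897 hr

0.4897 hr


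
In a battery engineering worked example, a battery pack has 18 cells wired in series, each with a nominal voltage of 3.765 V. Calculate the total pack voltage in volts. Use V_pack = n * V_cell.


With 18 cells in series at 3.765 V each, V_pack = 67.77 V

67.77 V


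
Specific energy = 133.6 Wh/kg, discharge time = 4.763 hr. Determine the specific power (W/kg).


Specific power = 133.6 Wh/kg / 4.763 hr = 28.05 W/kg

28.05 W/kg


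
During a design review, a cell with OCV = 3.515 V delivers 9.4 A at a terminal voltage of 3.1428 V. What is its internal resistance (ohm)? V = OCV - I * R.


R = (OCV - V) / I = (3.515 - 3.1428) / 9.4 = 0.03960 ohm

0.03960 ohm


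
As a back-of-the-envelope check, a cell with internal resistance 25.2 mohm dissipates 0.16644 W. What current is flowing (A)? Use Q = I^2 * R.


Convert: R = 25.2 mohm = 0.0252 ohm
I = sqrt(Q / R) = sqrt(0.16644 / 0.0252) = sqrt(6.6048) = 2.570 A

2.570 A


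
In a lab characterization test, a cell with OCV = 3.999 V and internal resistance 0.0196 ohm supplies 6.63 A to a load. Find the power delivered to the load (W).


Step 1: V_terminal = OCV - I*R = 3.999 - 6.63 * 0.0196 = 3.8691 V
Step 2: P_out = V_terminal * I = 3.8691 * 6.63 = 25.65 W

25.65 W


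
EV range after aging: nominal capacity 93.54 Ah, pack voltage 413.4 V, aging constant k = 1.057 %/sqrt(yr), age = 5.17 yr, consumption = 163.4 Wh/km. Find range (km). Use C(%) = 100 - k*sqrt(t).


Step 1: capacity retention = 100 - 1.057 * sqrt(5.17) = 100 - 1.057 * 2.2738 = 97.597%
Step 2: C_now = 93.54 * 97.597/100 = 91.292 Ah
Step 3: E_pack = V * C_now = 413.4 * 91.292 = 37740 Wh
Step 4: range = E_pack / consumption = 37740 / 163.4 = 231.0 km

231.0 km


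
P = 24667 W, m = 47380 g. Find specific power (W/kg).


Convert: m = 47380 g = 47.38 kg
Specific power = 24667 W / 47.38 kg = 520.6 W/kg

520.6 W/kg


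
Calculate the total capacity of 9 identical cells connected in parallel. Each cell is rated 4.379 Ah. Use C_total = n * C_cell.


Parallel capacities add: 9 * 4.379 Ah = 39.411 Ah

39.411 Ah


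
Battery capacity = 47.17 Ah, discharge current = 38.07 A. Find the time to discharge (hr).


Runtime = 47.17 Ah / 38.07 A = 1.239 hr

1.239 hr


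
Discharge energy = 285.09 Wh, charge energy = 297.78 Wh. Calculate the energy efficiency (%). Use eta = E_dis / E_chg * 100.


Round-trip efficiency = 285.09/297.78 * 100% = 95.74%

95.74%


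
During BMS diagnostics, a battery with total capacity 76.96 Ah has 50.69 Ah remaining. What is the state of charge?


SOC = (remaining / total) * 100 = (50.69 / 76.96) * 100 = 65.87%

65.87%


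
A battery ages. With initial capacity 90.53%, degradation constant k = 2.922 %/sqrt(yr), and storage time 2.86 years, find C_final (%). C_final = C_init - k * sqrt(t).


sqrt(t) = sqrt(2.86) = 1.6912
C_final = 90.53 - 2.922 * 1.6912 = 85.59%

85.59%


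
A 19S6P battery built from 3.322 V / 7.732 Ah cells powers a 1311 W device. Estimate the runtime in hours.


Step 1: E_pack = Ns * V_cell * Np * C_cell = 19 * 3.322 * 6 * 7.732 = 2928.2 Wh
Step 2: t = E_pack / P = 2928.2 / 1311 = 2.234 hr

2.234 hr


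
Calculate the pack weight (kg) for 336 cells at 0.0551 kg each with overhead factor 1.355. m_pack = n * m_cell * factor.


Cell mass sum = 336 * 0.0551 = 18.514 kg
With overhead 1.355: m_pack = 18.514 * 1.355 = 25.09 kg

25.09 kg


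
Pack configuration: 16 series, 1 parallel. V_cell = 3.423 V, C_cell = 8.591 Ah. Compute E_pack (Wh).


V_pack = 16 * 3.423 = 54.768 V
C_pack = 1 * 8.591 = 8.591 Ah
E = V_pack * C_pack = 54.768 * 8.591 = 470.5 Wh

470.5 Wh


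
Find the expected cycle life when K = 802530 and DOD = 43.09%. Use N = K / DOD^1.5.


Step 1: DOD^1.5 = 43.09^1.5 = 282.86
Step 2: N = 802530 / 282.86 = 2837 cycles

2837 cycles


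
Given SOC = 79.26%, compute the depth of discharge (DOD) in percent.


Complement of SOC: DOD = 100% - 79.26% = 20.74%

20.74%


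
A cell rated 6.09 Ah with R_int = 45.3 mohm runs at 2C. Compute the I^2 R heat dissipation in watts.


Convert: R = 45.3 mohm = 0.0453 ohm
Step 1: I = C_rate * capacity = 2 * 6.09 = 12.18 A
Step 2: Q = I^2 * R = 12.18^2 * 0.0453 = 148.35 * 0.0453 = 6.720 W

6.720 W


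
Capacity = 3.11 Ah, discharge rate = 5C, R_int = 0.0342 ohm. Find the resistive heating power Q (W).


Step 1: I = C_rate * capacity = 5 * 3.11 = 15.55 A
Step 2: Q = I^2 * R = 15.55^2 * 0.0342 = 241.8 * 0.0342 = 8.270 W

8.270 W


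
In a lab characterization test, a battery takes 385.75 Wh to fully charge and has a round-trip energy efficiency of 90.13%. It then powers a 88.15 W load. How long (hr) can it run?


Step 1: E_discharge = eta/100 * E_charge = 90.13/100 * 385.75 = 347.68 Wh
Step 2: t = E_discharge / P = 347.68 / 88.15 = 3.944 hr

3.944 hr


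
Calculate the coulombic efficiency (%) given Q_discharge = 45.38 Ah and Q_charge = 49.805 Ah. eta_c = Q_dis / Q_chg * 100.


Coulombic efficiency = 45.38/49.805 * 100% = 91.12%

91.12%


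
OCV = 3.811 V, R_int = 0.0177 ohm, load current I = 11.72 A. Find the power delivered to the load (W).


Step 1: V_terminal = OCV - I*R = 3.811 - 11.72 * 0.0177 = 3.6036 V
Step 2: P_out = V_terminal * I = 3.6036 * 11.72 = 42.23 W

42.23 W


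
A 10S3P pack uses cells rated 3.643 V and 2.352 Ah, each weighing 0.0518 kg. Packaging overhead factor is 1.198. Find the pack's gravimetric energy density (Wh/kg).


Step 1: V_pack = 10 * 3.643 = 36.43 V
Step 2: C_pack = 3 * 2.352 = 7.056 Ah
Step 3: E_pack = V_pack * C_pack = 36.43 * 7.056 = 257.05 Wh
Step 4: m_pack = 10 * 3 * 0.0518 * 1.198 = 1.8617 kg
Step 5: ED = E_pack / m_pack = 257.05 / 1.8617 = 138.1 Wh/kg

138.1 Wh/kg


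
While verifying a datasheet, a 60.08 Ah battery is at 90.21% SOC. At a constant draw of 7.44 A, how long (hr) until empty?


Step 1: remaining = SOC/100 * C_total = 90.21/100 * 60.08 = 54.198 Ah
Step 2: t = remaining / I = 54.198 / 7.44 = 7.285 hr

7.285 hr


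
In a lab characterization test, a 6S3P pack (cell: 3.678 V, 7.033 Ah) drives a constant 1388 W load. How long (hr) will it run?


Step 1: E_pack = Ns * V_cell * Np * C_cell = 6 * 3.678 * 3 * 7.033 = 465.61 Wh
Step 2: t = E_pack / P = 465.61 / 1388 = 0.3355 hr

0.3355 hr


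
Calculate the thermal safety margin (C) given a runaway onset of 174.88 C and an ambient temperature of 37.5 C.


margin = T_onset - T_ambient = 174.88 - 37.5 = 137.38 C

137.38 C


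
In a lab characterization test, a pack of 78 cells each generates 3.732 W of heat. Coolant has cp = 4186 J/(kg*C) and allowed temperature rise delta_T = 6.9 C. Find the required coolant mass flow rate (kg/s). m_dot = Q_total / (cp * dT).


Step 1: Total heat Q = 78 * 3.732 W = 291.1 W
Step 2: denom = cp * dT = 4186 * 6.9 = 28883
Step 3: m_dot = 291.1 / 28883 = 0.01008 kg/s

0.01008 kg/s


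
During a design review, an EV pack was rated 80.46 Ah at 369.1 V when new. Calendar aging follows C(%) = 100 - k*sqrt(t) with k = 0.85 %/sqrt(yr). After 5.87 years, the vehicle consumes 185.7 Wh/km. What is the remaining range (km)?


Step 1: capacity retention = 100 - 0.85 * sqrt(5.87) = 100 - 0.85 * 2.4228 = 97.941%
Step 2: C_now = 80.46 * 97.941/100 = 78.803 Ah
Step 3: E_pack = V * C_now = 369.1 * 78.803 = 29086 Wh
Step 4: range = E_pack / consumption = 29086 / 185.7 = 156.6 km

156.6 km


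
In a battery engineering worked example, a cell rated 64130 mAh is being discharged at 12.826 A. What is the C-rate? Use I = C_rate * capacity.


Convert: capacity = 64130 mAh = 64.13 Ah
Rearranging: C_rate = 12.826 / 64.13 = 0.2C

0.2C


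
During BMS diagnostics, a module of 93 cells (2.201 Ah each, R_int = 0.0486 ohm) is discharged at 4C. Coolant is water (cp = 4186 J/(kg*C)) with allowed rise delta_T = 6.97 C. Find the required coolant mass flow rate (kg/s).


Step 1: I = 4 * 2.201 = 8.804 A
Step 2: Q_cell = I^2 * R = 8.804^2 * 0.0486 = 3.767 W
Step 3: Q_total = 93 * 3.767 = 350.33 W
Step 4: m_dot = Q_total / (cp * dT) = 350.33 / (4186 * 6.97) = 0.01201 kg/s

0.01201 kg/s


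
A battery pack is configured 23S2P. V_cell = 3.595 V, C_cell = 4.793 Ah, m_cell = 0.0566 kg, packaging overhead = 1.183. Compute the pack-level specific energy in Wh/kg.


Step 1: V_pack = 23 * 3.595 = 82.685 V
Step 2: C_pack = 2 * 4.793 = 9.586 Ah
Step 3: E_pack = V_pack * C_pack = 82.685 * 9.586 = 792.62 Wh
Step 4: m_pack = 23 * 2 * 0.0566 * 1.183 = 3.0801 kg
Step 5: ED = E_pack / m_pack = 792.62 / 3.0801 = 257.3 Wh/kg

257.3 Wh/kg


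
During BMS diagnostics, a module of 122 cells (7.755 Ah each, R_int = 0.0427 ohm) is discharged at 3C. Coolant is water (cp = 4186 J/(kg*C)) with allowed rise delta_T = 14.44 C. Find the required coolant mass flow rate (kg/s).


Step 1: I = 3 * 7.755 = 23.265 A
Step 2: Q_cell = I^2 * R = 23.265^2 * 0.0427 = 23.112 W
Step 3: Q_total = 122 * 23.112 = 2819.7 W
Step 4: m_dot = Q_total / (cp * dT) = 2819.7 / (4186 * 14.44) = 0.04665 kg/s

0.04665 kg/s


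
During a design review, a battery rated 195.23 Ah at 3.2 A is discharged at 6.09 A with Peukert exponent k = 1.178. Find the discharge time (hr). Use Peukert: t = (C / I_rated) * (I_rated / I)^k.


Step 1: t_rated = C / I_rated = 195.23 / 3.2 = 61.009 hr
Step 2: ratio = 3.2 / 6.09 = 0.52545
Step 3: ratio^k = 0.52545^1.178 = 0.46858
Step 4: t = t_rated * ratio^k = 61.009 * 0.46858 = 28.59 hr

28.59 hr


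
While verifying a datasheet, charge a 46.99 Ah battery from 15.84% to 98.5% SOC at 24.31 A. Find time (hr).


delta_Ah = 46.99 * (98.5 - 15.84) / 100 = 38.842 Ah
t = delta_Ah / I = 38.842 / 24.31 = 1.598 hr

1.598 hr


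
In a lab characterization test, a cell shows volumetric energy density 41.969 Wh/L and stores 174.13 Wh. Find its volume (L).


V = E / ED = 174.13 / 41.969 = 4.149 L

4.149 L


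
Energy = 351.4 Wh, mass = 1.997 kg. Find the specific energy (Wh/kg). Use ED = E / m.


Specific energy = 351.4 Wh / 1.997 kg = 176.0 Wh/kg

176.0 Wh/kg


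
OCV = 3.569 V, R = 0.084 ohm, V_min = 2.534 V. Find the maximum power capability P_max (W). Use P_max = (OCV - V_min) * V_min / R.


P_max = (OCV - V_min) * V_min / R = (3.569 - 2.534) * 2.534 / 0.084 = 1.035 * 2.534 / 0.084 = 31.22 W

31.22 W


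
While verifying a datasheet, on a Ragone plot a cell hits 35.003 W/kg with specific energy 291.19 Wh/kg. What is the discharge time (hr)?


t = E / P = 291.19 / 35.003 = 8.319 hr

8.319 hr


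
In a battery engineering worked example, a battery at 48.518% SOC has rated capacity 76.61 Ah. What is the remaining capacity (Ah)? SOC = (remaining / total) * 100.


remaining = SOC / 100 * total = 48.518 / 100 * 76.61 = 37.17 Ah

37.17 Ah


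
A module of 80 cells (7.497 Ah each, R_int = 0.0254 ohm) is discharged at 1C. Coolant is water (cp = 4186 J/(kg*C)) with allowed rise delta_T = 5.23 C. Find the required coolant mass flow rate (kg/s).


Step 1: I = 1 * 7.497 = 7.497 A
Step 2: Q_cell = I^2 * R = 7.497^2 * 0.0254 = 1.4276 W
Step 3: Q_total = 80 * 1.4276 = 114.21 W
Step 4: m_dot = Q_total / (cp * dT) = 114.21 / (4186 * 5.23) = 0.005217 kg/s

0.005217 kg/s


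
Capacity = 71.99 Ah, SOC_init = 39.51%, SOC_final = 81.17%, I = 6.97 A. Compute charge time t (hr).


delta_Ah = 71.99 * (81.17 - 39.51) / 100 = 29.991 Ah
t = delta_Ah / I = 29.991 / 6.97 = 4.303 hr

4.303 hr


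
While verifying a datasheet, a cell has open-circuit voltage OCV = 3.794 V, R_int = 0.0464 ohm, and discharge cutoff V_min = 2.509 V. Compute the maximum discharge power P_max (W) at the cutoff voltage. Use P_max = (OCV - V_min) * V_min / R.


dV = OCV - V_min = 1.285 V (so I_max = dV / R)
P_max = dV * V_min / R = 1.285 * 2.509 / 0.0464 = 69.48 W

69.48 W


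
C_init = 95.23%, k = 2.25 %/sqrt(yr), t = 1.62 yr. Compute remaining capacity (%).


Step 1: sqrt(1.62 yr) = 1.2728
Step 2: drop = 2.25 * 1.2728 = 2.8638
Step 3: C_final = 95.23 - 2.8638 = 92.37%

92.37%


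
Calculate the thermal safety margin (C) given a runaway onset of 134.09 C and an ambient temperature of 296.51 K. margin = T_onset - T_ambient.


Convert: T_ambient = 296.51 K = 23.36 C
margin = 134.09 - 23.36 = 110.73 C

110.73 C


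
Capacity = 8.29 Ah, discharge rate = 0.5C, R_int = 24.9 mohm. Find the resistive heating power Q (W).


Convert: R = 24.9 mohm = 0.0249 ohm
Step 1: I = C_rate * capacity = 0.5 * 8.29 = 4.145 A
Step 2: Q = I^2 * R = 4.145^2 * 0.0249 = 17.181 * 0.0249 = 0.4278 W

0.4278 W


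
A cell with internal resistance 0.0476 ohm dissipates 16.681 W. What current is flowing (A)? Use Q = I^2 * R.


I = sqrt(Q / R) = sqrt(16.681 / 0.0476) = sqrt(350.44) = 18.72 A

18.72 A


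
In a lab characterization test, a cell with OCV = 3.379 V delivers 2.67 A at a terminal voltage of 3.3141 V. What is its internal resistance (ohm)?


R = (OCV - V) / I = (3.379 - 3.3141) / 2.67 = 0.02431 ohm

0.02431 ohm


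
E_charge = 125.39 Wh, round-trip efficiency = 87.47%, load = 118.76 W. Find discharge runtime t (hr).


Step 1: E_discharge = eta/100 * E_charge = 87.47/100 * 125.39 = 109.68 Wh
Step 2: t = E_discharge / P = 109.68 / 118.76 = 0.9235 hr

0.9235 hr


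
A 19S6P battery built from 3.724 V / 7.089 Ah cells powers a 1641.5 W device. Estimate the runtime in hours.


Step 1: E_pack = Ns * V_cell * Np * C_cell = 19 * 3.724 * 6 * 7.089 = 3009.5 Wh
Step 2: t = E_pack / P = 3009.5 / 1641.5 = 1.833 hr

1.833 hr


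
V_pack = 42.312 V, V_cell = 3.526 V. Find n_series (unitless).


Rearranging: n = V_pack / V_cell = 42.312 / 3.526 = 12 cells

12


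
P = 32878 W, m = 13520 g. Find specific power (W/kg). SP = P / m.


Convert: m = 13520 g = 13.52 kg
Specific power = 32878 W / 13.52 kg = 2432 W/kg

2432 W/kg


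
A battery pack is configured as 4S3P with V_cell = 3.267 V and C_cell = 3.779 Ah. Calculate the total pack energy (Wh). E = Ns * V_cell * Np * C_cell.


V_pack = 4 * 3.267 = 13.068 V
C_pack = 3 * 3.779 = 11.337 Ah
E = V_pack * C_pack = 13.068 * 11.337 = 148.2 Wh

148.2 Wh


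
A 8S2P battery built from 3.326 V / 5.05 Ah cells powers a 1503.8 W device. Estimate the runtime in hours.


Step 1: E_pack = Ns * V_cell * Np * C_cell = 8 * 3.326 * 2 * 5.05 = 268.74 Wh
Step 2: t = E_pack / P = 268.74 / 1503.8 = 0.1787 hr

0.1787 hr


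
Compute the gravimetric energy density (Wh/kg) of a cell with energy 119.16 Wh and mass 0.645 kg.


Specific energy = 119.16 Wh / 0.645 kg = 184.7 Wh/kg

184.7 Wh/kg


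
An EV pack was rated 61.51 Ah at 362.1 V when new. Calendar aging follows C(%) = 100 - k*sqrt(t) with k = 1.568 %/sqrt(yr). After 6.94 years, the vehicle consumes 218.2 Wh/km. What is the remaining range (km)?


Step 1: capacity retention = 100 - 1.568 * sqrt(6.94) = 100 - 1.568 * 2.6344 = 95.869%
Step 2: C_now = 61.51 * 95.869/100 = 58.969 Ah
Step 3: E_pack = V * C_now = 362.1 * 58.969 = 21353 Wh
Step 4: range = E_pack / consumption = 21353 / 218.2 = 97.86 km

97.86 km


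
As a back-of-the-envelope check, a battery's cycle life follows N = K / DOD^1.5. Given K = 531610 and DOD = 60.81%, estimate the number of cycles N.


Step 1: DOD^1.5 = 60.81^1.5 = 474.2
Step 2: N = 531610 / 474.2 = 1121 cycles

1121 cycles


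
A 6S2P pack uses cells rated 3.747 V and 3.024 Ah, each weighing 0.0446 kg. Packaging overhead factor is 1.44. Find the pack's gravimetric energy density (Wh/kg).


Step 1: V_pack = 6 * 3.747 = 22.482 V
Step 2: C_pack = 2 * 3.024 = 6.048 Ah
Step 3: E_pack = V_pack * C_pack = 22.482 * 6.048 = 135.97 Wh
Step 4: m_pack = 6 * 2 * 0.0446 * 1.44 = 0.77069 kg
Step 5: ED = E_pack / m_pack = 135.97 / 0.77069 = 176.4 Wh/kg

176.4 Wh/kg


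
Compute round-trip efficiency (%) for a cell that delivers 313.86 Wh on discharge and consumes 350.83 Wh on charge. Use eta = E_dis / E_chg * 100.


Round-trip efficiency = 313.86/350.83 * 100% = 89.46%

89.46%


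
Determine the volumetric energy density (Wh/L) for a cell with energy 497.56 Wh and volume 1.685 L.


Volumetric ED = 497.56 Wh / 1.685 L = 295.3 Wh/L

295.3 Wh/L


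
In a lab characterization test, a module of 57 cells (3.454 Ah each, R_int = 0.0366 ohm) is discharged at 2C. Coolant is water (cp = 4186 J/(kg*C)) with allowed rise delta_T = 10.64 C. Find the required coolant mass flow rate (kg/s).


Step 1: I = 2 * 3.454 = 6.908 A
Step 2: Q_cell = I^2 * R = 6.908^2 * 0.0366 = 1.7466 W
Step 3: Q_total = 57 * 1.7466 = 99.556 W
Step 4: m_dot = Q_total / (cp * dT) = 99.556 / (4186 * 10.64) = 0.002235 kg/s

0.002235 kg/s


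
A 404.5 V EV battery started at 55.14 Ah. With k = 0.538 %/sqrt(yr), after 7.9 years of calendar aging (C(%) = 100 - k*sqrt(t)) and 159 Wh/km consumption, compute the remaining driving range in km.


Step 1: capacity retention = 100 - 0.538 * sqrt(7.9) = 100 - 0.538 * 2.8107 = 98.488%
Step 2: C_now = 55.14 * 98.488/100 = 54.306 Ah
Step 3: E_pack = V * C_now = 404.5 * 54.306 = 21967 Wh
Step 4: range = E_pack / consumption = 21967 / 159 = 138.2 km

138.2 km


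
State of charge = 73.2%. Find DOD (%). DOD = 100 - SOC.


DOD = 100 - SOC = 100 - 73.2 = 26.8%

26.8%


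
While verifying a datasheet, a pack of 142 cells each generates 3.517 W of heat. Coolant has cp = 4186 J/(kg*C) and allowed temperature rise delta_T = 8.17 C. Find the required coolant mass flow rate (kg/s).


Step 1: Total heat Q = 142 * 3.517 W = 499.41 W
Step 2: denom = cp * dT = 4186 * 8.17 = 34200
Step 3: m_dot = 499.41 / 34200 = 0.01460 kg/s

0.01460 kg/s


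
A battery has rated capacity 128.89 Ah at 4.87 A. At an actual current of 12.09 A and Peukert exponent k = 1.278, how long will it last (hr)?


Step 1: t_rated = C / I_rated = 128.89 / 4.87 = 26.466 hr
Step 2: ratio = 4.87 / 12.09 = 0.40281
Step 3: ratio^k = 0.40281^1.278 = 0.31284
Step 4: t = t_rated * ratio^k = 26.466 * 0.31284 = 8.280 hr

8.280 hr


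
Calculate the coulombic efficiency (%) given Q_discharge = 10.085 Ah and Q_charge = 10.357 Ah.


eta_c = Q_dis / Q_chg * 100 = 10.085 / 10.357 * 100 = 97.37%

97.37%


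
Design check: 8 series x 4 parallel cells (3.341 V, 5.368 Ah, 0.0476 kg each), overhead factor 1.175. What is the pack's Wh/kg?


Step 1: V_pack = 8 * 3.341 = 26.728 V
Step 2: C_pack = 4 * 5.368 = 21.472 Ah
Step 3: E_pack = V_pack * C_pack = 26.728 * 21.472 = 573.9 Wh
Step 4: m_pack = 8 * 4 * 0.0476 * 1.175 = 1.7898 kg
Step 5: ED = E_pack / m_pack = 573.9 / 1.7898 = 320.7 Wh/kg

320.7 Wh/kg


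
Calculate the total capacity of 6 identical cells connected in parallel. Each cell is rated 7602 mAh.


Convert: C_cell = 7602 mAh = 7.602 Ah
C_total = 6 * 7.602 = 45.612 Ah

45.612 Ah


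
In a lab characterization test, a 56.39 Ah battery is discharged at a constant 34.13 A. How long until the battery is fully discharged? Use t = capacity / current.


t = capacity / current = 56.39 / 34.13 = 1.652 hr

1.652 hr


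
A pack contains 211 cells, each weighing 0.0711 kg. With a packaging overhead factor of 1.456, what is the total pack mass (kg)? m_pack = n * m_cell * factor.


m_pack = n * m_cell * overhead = 211 * 0.0711 * 1.456 = 21.84 kg

21.84 kg


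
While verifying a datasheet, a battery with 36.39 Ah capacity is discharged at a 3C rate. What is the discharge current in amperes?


At 3C: I = 3 * 36.39 Ah = 109.17 A

109.17 A


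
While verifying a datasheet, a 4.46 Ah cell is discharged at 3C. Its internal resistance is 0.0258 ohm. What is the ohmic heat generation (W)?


Step 1: I = C_rate * capacity = 3 * 4.46 = 13.38 A
Step 2: Q = I^2 * R = 13.38^2 * 0.0258 = 179.02 * 0.0258 = 4.619 W

4.619 W


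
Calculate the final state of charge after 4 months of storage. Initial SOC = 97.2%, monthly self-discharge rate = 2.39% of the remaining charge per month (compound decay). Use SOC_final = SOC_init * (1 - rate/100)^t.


Monthly retention factor = 1 - 2.39/100 = 0.9761
Over 4 months: factor^4 = 0.90777
SOC_final = 97.2 * 0.90777 = 88.24%

88.24%


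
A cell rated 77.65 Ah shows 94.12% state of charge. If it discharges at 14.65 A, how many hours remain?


Step 1: remaining = SOC/100 * C_total = 94.12/100 * 77.65 = 73.084 Ah
Step 2: t = remaining / I = 73.084 / 14.65 = 4.989 hr

4.989 hr


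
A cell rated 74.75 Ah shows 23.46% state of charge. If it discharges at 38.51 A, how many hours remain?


Step 1: remaining = SOC/100 * C_total = 23.46/100 * 74.75 = 17.536 Ah
Step 2: t = remaining / I = 17.536 / 38.51 = 0.4554 hr

0.4554 hr


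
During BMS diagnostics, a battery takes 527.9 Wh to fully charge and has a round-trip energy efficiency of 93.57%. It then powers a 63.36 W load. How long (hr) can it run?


Step 1: E_discharge = eta/100 * E_charge = 93.57/100 * 527.9 = 493.96 Wh
Step 2: t = E_discharge / P = 493.96 / 63.36 = 7.796 hr

7.796 hr


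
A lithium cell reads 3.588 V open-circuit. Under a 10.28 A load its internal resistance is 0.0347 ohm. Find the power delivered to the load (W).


Step 1: V_terminal = OCV - I*R = 3.588 - 10.28 * 0.0347 = 3.2313 V
Step 2: P_out = V_terminal * I = 3.2313 * 10.28 = 33.22 W

33.22 W


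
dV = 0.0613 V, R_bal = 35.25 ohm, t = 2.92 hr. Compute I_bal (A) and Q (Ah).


First, Ohm's law: I_bal = 0.0613 V / 35.25 ohm = 0.001739 A
Then Q = I * t = 0.001739 A * 2.92 hr = 0.005078 Ah

I=0.001739 A, Q=0.005078 Ah


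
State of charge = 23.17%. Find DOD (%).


Complement of SOC: DOD = 100% - 23.17% = 76.83%

76.83%


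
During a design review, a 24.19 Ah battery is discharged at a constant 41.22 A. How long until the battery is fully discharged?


Runtime = 24.19 Ah / 41.22 A = 0.5869 hr

0.5869 hr


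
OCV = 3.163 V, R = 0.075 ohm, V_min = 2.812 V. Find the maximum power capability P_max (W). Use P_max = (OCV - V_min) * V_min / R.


dV = OCV - V_min = 0.351 V (so I_max = dV / R)
P_max = dV * V_min / R = 0.351 * 2.812 / 0.075 = 13.16 W

13.16 W


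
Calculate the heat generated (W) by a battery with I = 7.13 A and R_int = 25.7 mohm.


Convert: R = 25.7 mohm = 0.0257 ohm
I^2 = 50.837
Q = 50.837 * 0.0257 = 1.307 W

1.307 W


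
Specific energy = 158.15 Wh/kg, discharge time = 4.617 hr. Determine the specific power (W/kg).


Specific power = 158.15 Wh/kg / 4.617 hr = 34.25 W/kg

34.25 W/kg


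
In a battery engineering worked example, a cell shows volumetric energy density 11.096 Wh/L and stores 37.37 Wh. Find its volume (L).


V = E / ED = 37.37 / 11.096 = 3.368 L

3.368 L


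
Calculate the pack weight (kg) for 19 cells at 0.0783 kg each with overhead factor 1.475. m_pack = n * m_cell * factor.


Cell mass sum = 19 * 0.0783 = 1.4877 kg
With overhead 1.475: m_pack = 1.4877 * 1.475 = 2.194 kg

2.194 kg


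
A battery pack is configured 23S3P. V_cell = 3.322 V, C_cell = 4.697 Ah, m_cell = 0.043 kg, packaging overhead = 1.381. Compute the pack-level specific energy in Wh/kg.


Step 1: V_pack = 23 * 3.322 = 76.406 V
Step 2: C_pack = 3 * 4.697 = 14.091 Ah
Step 3: E_pack = V_pack * C_pack = 76.406 * 14.091 = 1076.6 Wh
Step 4: m_pack = 23 * 3 * 0.043 * 1.381 = 4.0974 kg
Step 5: ED = E_pack / m_pack = 1076.6 / 4.0974 = 262.8 Wh/kg

262.8 Wh/kg


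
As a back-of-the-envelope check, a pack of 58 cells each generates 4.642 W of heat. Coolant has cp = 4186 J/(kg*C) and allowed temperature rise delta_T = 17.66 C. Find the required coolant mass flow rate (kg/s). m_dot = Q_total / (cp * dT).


Q_total = 58 * 4.642 = 269.24 W
m_dot = Q_total / (cp * dT) = 269.24 / (4186 * 17.66) = 0.003642 kg/s

0.003642 kg/s


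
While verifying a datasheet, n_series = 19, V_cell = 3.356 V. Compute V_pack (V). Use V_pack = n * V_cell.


Series voltages add: 19 * 3.356 V = 63.764 V

63.764 V


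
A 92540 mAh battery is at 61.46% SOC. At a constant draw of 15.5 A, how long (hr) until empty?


Convert: C_total = 92540 mAh = 92.54 Ah
Step 1: remaining = SOC/100 * C_total = 61.46/100 * 92.54 = 56.875 Ah
Step 2: t = remaining / I = 56.875 / 15.5 = 3.669 hr

3.669 hr


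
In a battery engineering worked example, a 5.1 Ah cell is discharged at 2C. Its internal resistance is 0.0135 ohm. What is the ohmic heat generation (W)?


Step 1: I = C_rate * capacity = 2 * 5.1 = 10.2 A
Step 2: Q = I^2 * R = 10.2^2 * 0.0135 = 104.04 * 0.0135 = 1.405 W

1.405 W


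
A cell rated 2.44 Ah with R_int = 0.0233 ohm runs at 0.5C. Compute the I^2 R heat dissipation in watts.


Step 1: I = C_rate * capacity = 0.5 * 2.44 = 1.22 A
Step 2: Q = I^2 * R = 1.22^2 * 0.0233 = 1.4884 * 0.0233 = 0.03468 W

0.03468 W


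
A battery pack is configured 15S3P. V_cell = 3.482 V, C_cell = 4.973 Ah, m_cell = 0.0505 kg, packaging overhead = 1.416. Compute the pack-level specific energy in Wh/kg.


Step 1: V_pack = 15 * 3.482 = 52.23 V
Step 2: C_pack = 3 * 4.973 = 14.919 Ah
Step 3: E_pack = V_pack * C_pack = 52.23 * 14.919 = 779.22 Wh
Step 4: m_pack = 15 * 3 * 0.0505 * 1.416 = 3.2179 kg
Step 5: ED = E_pack / m_pack = 779.22 / 3.2179 = 242.2 Wh/kg

242.2 Wh/kg


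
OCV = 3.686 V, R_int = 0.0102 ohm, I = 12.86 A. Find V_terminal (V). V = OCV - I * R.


IR drop = 12.86 * 0.0102 = 0.13117 V
V = 3.686 - 0.13117 = 3.555 V

3.555 V


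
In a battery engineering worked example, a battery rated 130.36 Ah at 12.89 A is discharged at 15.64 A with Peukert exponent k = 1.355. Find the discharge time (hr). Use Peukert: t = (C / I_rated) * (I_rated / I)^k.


t_rated = C / I_rated = 130.36 / 12.89 = 10.113 hr
(I_rated/I)^k = (0.82417)^1.355 = 0.76949
t = t_rated * (I_rated/I)^k = 10.113 * 0.76949 = 7.782 hr

7.782 hr


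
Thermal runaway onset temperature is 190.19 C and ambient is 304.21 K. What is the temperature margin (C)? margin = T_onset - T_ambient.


Convert: T_ambient = 304.21 K = 31.06 C
margin = 190.19 - 31.06 = 159.13 C

159.13 C


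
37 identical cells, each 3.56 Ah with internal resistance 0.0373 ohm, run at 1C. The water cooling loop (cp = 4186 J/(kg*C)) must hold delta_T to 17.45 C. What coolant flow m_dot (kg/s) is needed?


Step 1: I = 1 * 3.56 = 3.56 A
Step 2: Q_cell = I^2 * R = 3.56^2 * 0.0373 = 0.47273 W
Step 3: Q_total = 37 * 0.47273 = 17.491 W
Step 4: m_dot = Q_total / (cp * dT) = 17.491 / (4186 * 17.45) = 2.395e-04 kg/s

2.395e-04 kg/s


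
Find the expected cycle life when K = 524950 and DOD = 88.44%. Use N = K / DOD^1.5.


DOD^1.5 = 831.71
N = K / DOD^1.5 = 524950 / 831.71 = 631.2

631.2 cycles


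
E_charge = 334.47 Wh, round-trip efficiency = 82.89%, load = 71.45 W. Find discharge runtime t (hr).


Step 1: E_discharge = eta/100 * E_charge = 82.89/100 * 334.47 = 277.24 Wh
Step 2: t = E_discharge / P = 277.24 / 71.45 = 3.880 hr

3.880 hr


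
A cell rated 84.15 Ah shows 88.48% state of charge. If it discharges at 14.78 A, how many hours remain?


Step 1: remaining = SOC/100 * C_total = 88.48/100 * 84.15 = 74.456 Ah
Step 2: t = remaining / I = 74.456 / 14.78 = 5.038 hr

5.038 hr


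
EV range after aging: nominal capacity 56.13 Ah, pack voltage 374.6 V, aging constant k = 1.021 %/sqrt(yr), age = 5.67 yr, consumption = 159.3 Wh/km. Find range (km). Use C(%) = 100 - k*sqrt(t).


Step 1: capacity retention = 100 - 1.021 * sqrt(5.67) = 100 - 1.021 * 2.3812 = 97.569%
Step 2: C_now = 56.13 * 97.569/100 = 54.765 Ah
Step 3: E_pack = V * C_now = 374.6 * 54.765 = 20515 Wh
Step 4: range = E_pack / consumption = 20515 / 159.3 = 128.8 km

128.8 km


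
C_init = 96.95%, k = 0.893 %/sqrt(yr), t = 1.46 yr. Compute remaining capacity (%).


sqrt(t) = sqrt(1.46) = 1.2083
C_final = 96.95 - 0.893 * 1.2083 = 95.87%

95.87%


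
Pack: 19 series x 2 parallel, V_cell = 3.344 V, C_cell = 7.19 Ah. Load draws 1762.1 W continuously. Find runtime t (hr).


Step 1: E_pack = Ns * V_cell * Np * C_cell = 19 * 3.344 * 2 * 7.19 = 913.65 Wh
Step 2: t = E_pack / P = 913.65 / 1762.1 = 0.5185 hr

0.5185 hr


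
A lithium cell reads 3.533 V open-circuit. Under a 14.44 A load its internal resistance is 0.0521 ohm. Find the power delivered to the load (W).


Step 1: V_terminal = OCV - I*R = 3.533 - 14.44 * 0.0521 = 2.7807 V
Step 2: P_out = V_terminal * I = 2.7807 * 14.44 = 40.15 W

40.15 W


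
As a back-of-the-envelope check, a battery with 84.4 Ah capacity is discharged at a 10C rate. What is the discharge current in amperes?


At 10C: I = 10 * 84.4 Ah = 844 A

844 A


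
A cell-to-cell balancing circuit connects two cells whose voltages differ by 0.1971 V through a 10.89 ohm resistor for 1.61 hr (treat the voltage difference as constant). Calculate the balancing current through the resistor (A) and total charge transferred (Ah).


First, Ohm's law: I_bal = 0.1971 V / 10.89 ohm = 0.018099 A
Then Q = I * t = 0.018099 A * 1.61 hr = 0.02914 Ah

I=0.018099 A, Q=0.02914 Ah


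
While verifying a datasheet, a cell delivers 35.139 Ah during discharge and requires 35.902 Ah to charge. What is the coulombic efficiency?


Coulombic efficiency = 35.139/35.902 * 100% = 97.87%

97.87%


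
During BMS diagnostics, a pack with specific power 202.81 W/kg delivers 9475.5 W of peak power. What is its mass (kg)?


m = P / SP = 9475.5 / 202.81 = 46.72 kg

46.72 kg


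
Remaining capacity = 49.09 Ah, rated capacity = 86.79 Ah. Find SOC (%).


SOC = (remaining / total) * 100 = (49.09 / 86.79) * 100 = 56.56%

56.56%


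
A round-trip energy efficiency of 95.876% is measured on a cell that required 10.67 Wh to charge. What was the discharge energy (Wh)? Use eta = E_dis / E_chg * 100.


E_dis = eta/100 * E_chg = 95.876/100 * 10.67 = 10.23 Wh

10.23 Wh


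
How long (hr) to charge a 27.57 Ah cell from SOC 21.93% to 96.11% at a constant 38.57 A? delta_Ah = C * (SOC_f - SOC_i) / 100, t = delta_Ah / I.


delta_Ah = 27.57 * (96.11 - 21.93) / 100 = 20.451 Ah
t = delta_Ah / I = 20.451 / 38.57 = 0.5302 hr

0.5302 hr


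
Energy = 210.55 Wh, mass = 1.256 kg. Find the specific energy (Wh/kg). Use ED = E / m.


Specific energy = 210.55 Wh / 1.256 kg = 167.6 Wh/kg

167.6 Wh/kg


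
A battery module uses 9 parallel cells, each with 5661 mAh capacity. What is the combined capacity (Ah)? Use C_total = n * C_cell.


Convert: C_cell = 5661 mAh = 5.661 Ah
C_total = 9 * 5.661 = 50.949 Ah

50.949 Ah
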